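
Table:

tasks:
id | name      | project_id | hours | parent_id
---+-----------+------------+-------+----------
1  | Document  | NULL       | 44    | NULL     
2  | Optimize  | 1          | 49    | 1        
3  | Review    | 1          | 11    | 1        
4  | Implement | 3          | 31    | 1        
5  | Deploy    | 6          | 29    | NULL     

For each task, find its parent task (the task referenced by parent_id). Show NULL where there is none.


This is a self-join: tasks is joined to a second copy of itself, matching each row's parent_id to another row's id. Use LEFT JOIN so rows with parent_id=NULL are kept.
  - task 1 (Document): parent_id=NULL -> NULL
  - task 2 (Optimize): parent_id=1 -> Document
  - task 3 (Review): parent_id=1 -> Document
  - task 4 (Implement): parent_id=1 -> Document
  - task 5 (Deploy): parent_id=NULL -> NULL

SQL:
SELECT a.name AS item, b.name AS parent
FROM tasks a
LEFT JOIN tasks b ON a.parent_id = b.id

Result:
item      | parent  
----------+---------
Document  | NULL    
Optimize  | Document
Review    | Document
Implement | Document
Deploy    | NULL    


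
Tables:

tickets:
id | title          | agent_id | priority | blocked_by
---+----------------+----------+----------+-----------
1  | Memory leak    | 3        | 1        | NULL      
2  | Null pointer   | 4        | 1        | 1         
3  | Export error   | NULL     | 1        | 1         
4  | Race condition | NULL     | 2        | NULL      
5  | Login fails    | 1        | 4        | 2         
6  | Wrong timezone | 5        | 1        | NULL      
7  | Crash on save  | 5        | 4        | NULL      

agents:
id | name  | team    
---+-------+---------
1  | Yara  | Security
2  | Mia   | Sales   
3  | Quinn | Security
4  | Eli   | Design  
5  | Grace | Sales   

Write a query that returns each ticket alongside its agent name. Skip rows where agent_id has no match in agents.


INNER JOIN keeps only tickets rows whose agent_id matches an id in agents. Walk through each ticket:
  - ticket 1 (Memory leak): agent_id=3 -> matches Quinn
  - ticket 2 (Null pointer): agent_id=4 -> matches Eli
  - ticket 3 (Export error): agent_id=NULL, no match -> dropped
  - ticket 4 (Race condition): agent_id=NULL, no match -> dropped
  - ticket 5 (Login fails): agent_id=1 -> matches Yara
  - ticket 6 (Wrong timezone): agent_id=5 -> matches Grace
  - ticket 7 (Crash on save): agent_id=5 -> matches Grace
So 2 of 7 rows are dropped.

SQL:
SELECT a.title, b.name AS agent
FROM tickets a
INNER JOIN agents b ON a.agent_id = b.id

Result:
title          | agent
---------------+------
Memory leak    | Quinn
Null pointer   | Eli  
Login fails    | Yara 
Wrong timezone | Grace
Crash on save  | Grace


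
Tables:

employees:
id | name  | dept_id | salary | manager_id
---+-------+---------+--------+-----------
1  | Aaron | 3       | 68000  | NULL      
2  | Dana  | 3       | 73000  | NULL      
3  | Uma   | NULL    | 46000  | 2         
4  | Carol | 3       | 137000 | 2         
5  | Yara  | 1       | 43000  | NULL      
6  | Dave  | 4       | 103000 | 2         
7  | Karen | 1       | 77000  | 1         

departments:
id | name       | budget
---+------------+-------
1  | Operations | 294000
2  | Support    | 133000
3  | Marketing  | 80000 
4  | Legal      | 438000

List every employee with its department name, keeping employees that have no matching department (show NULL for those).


LEFT JOIN keeps every row from employees (the left table); where dept_id has no match in departments, the department columns become NULL. Walk through each employee:
  - employee 1 (Aaron): dept_id=3 -> matches Marketing
  - employee 2 (Dana): dept_id=3 -> matches Marketing
  - employee 3 (Uma): dept_id=NULL, no match -> kept with NULL
  - employee 4 (Carol): dept_id=3 -> matches Marketing
  - employee 5 (Yara): dept_id=1 -> matches Operations
  - employee 6 (Dave): dept_id=4 -> matches Legal
  - employee 7 (Karen): dept_id=1 -> matches Operations
All 7 rows appear; 1 has NULL department.

SQL:
SELECT a.name, b.name AS department
FROM employees a
LEFT JOIN departments b ON a.dept_id = b.id

Result:
name  | department
------+-----------
Aaron | Marketing 
Dana  | Marketing 
Uma   | NULL      
Carol | Marketing 
Yara  | Operations
Dave  | Legal     
Karen | Operations


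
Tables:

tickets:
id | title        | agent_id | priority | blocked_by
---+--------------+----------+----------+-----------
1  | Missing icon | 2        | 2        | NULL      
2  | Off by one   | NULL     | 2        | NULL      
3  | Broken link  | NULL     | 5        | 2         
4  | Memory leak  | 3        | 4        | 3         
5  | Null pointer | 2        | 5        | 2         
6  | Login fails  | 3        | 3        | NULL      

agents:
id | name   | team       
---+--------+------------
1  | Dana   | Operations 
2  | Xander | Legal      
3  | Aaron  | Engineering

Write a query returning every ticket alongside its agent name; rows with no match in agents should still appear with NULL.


LEFT JOIN keeps every row from tickets (the left table); where agent_id has no match in agents, the agent columns become NULL. Walk through each ticket:
  - ticket 1 (Missing icon): agent_id=2 -> matches Xander
  - ticket 2 (Off by one): agent_id=NULL, no match -> kept with NULL
  - ticket 3 (Broken link): agent_id=NULL, no match -> kept with NULL
  - ticket 4 (Memory leak): agent_id=3 -> matches Aaron
  - ticket 5 (Null pointer): agent_id=2 -> matches Xander
  - ticket 6 (Login fails): agent_id=3 -> matches Aaron
All 6 rows appear; 2 have NULL agent.

SQL:
SELECT a.title, b.name AS agent
FROM tickets a
LEFT JOIN agents b ON a.agent_id = b.id

Result:
title        | agent 
-------------+-------
Missing icon | Xander
Off by one   | NULL  
Broken link  | NULL  
Memory leak  | Aaron 
Null pointer | Xander
Login fails  | Aaron 


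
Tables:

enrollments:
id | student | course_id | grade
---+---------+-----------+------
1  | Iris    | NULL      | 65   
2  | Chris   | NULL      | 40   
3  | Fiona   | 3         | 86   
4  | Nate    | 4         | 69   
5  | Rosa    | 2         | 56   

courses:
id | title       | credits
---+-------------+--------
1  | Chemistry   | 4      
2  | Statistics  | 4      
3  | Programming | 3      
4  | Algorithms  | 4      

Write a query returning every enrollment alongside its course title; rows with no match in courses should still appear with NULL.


LEFT JOIN keeps every row from enrollments (the left table); where course_id has no match in courses, the course columns become NULL. Walk through each enrollment:
  - enrollment 1 (Iris): course_id=NULL, no match -> kept with NULL
  - enrollment 2 (Chris): course_id=NULL, no match -> kept with NULL
  - enrollment 3 (Fiona): course_id=3 -> matches Programming
  - enrollment 4 (Nate): course_id=4 -> matches Algorithms
  - enrollment 5 (Rosa): course_id=2 -> matches Statistics
All 5 rows appear; 2 have NULL course.

SQL:
SELECT a.student, b.title AS course
FROM enrollments a
LEFT JOIN courses b ON a.course_id = b.id

Result:
student | course     
--------+------------
Iris    | NULL       
Chris   | NULL       
Fiona   | Programming
Nate    | Algorithms 
Rosa    | Statistics 


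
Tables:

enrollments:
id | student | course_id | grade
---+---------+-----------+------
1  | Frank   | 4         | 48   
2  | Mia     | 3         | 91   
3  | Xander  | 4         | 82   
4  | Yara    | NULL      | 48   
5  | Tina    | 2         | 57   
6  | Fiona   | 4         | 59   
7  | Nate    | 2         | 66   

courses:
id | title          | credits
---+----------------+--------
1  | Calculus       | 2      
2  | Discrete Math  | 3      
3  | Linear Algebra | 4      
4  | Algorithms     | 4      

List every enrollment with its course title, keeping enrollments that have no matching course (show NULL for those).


LEFT JOIN keeps every row from enrollments (the left table); where course_id has no match in courses, the course columns become NULL. Walk through each enrollment:
  - enrollment 1 (Frank): course_id=4 -> matches Algorithms
  - enrollment 2 (Mia): course_id=3 -> matches Linear Algebra
  - enrollment 3 (Xander): course_id=4 -> matches Algorithms
  - enrollment 4 (Yara): course_id=NULL, no match -> kept with NULL
  - enrollment 5 (Tina): course_id=2 -> matches Discrete Math
  - enrollment 6 (Fiona): course_id=4 -> matches Algorithms
  - enrollment 7 (Nate): course_id=2 -> matches Discrete Math
All 7 rows appear; 1 has NULL course.

SQL:
SELECT a.student, b.title AS course
FROM enrollments a
LEFT JOIN courses b ON a.course_id = b.id

Result:
student | course        
--------+---------------
Frank   | Algorithms    
Mia     | Linear Algebra
Xander  | Algorithms    
Yara    | NULL          
Tina    | Discrete Math 
Fiona   | Algorithms    
Nate    | Discrete Math 


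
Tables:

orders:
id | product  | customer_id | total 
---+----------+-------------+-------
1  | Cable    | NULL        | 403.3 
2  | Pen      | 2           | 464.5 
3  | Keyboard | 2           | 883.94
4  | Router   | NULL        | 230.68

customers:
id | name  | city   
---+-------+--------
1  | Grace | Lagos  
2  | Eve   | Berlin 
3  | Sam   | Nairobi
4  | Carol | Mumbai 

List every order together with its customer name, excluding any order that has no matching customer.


INNER JOIN keeps only orders rows whose customer_id matches an id in customers. Walk through each order:
  - order 1 (Cable): customer_id=NULL, no match -> dropped
  - order 2 (Pen): customer_id=2 -> matches Eve
  - order 3 (Keyboard): customer_id=2 -> matches Eve
  - order 4 (Router): customer_id=NULL, no match -> dropped
So 2 of 4 rows are dropped.

SQL:
SELECT a.product, b.name AS customer
FROM orders a
INNER JOIN customers b ON a.customer_id = b.id

Result:
product  | customer
---------+---------
Pen      | Eve     
Keyboard | Eve     


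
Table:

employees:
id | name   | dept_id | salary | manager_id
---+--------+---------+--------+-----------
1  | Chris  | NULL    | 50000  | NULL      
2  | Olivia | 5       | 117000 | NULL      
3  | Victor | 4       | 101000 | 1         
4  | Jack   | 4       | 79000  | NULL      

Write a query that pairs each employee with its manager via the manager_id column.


This is a self-join: employees is joined to a second copy of itself, matching each row's manager_id to another row's id. Use LEFT JOIN so rows with manager_id=NULL are kept.
  - employee 1 (Chris): manager_id=NULL -> NULL
  - employee 2 (Olivia): manager_id=NULL -> NULL
  - employee 3 (Victor): manager_id=1 -> Chris
  - employee 4 (Jack): manager_id=NULL -> NULL

SQL:
SELECT a.name AS item, b.name AS manager
FROM employees a
LEFT JOIN employees b ON a.manager_id = b.id

Result:
item   | manager
-------+--------
Chris  | NULL   
Olivia | NULL   
Victor | Chris  
Jack   | NULL   


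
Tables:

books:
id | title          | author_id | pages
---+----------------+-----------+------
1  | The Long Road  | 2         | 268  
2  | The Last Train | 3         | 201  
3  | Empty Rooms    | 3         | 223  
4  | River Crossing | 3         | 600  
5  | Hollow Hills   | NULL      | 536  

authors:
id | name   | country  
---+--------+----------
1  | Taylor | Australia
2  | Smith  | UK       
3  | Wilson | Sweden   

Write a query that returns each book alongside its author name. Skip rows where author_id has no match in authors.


INNER JOIN keeps only books rows whose author_id matches an id in authors. Walk through each book:
  - book 1 (The Long Road): author_id=2 -> matches Smith
  - book 2 (The Last Train): author_id=3 -> matches Wilson
  - book 3 (Empty Rooms): author_id=3 -> matches Wilson
  - book 4 (River Crossing): author_id=3 -> matches Wilson
  - book 5 (Hollow Hills): author_id=NULL, no match -> dropped
So 1 of 5 rows is dropped.

SQL:
SELECT a.title, b.name AS author
FROM books a
INNER JOIN authors b ON a.author_id = b.id

Result:
title          | author
---------------+-------
The Long Road  | Smith 
The Last Train | Wilson
Empty Rooms    | Wilson
River Crossing | Wilson


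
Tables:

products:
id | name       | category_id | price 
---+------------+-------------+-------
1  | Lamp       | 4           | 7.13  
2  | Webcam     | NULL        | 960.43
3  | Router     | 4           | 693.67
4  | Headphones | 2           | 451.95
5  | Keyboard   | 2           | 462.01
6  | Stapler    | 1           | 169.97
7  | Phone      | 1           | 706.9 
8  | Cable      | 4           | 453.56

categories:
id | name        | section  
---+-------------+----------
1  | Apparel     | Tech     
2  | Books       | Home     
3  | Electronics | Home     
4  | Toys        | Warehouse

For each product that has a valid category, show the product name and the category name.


INNER JOIN keeps only products rows whose category_id matches an id in categories. Walk through each product:
  - product 1 (Lamp): category_id=4 -> matches Toys
  - product 2 (Webcam): category_id=NULL, no match -> dropped
  - product 3 (Router): category_id=4 -> matches Toys
  - product 4 (Headphones): category_id=2 -> matches Books
  - product 5 (Keyboard): category_id=2 -> matches Books
  - product 6 (Stapler): category_id=1 -> matches Apparel
  - product 7 (Phone): category_id=1 -> matches Apparel
  - product 8 (Cable): category_id=4 -> matches Toys
So 1 of 8 rows is dropped.

SQL:
SELECT a.name, b.name AS category
FROM products a
INNER JOIN categories b ON a.category_id = b.id

Result:
name       | category
-----------+---------
Lamp       | Toys    
Router     | Toys    
Headphones | Books   
Keyboard   | Books   
Stapler    | Apparel 
Phone      | Apparel 
Cable      | Toys    


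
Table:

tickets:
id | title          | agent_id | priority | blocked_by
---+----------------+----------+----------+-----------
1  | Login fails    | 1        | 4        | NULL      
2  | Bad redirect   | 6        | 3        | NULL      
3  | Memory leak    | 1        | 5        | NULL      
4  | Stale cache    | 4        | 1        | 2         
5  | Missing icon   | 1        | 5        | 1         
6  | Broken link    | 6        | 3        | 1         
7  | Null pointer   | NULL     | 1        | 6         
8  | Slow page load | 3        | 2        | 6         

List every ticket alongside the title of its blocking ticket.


This is a self-join: tickets is joined to a second copy of itself, matching each row's blocked_by to another row's id. Use LEFT JOIN so rows with blocked_by=NULL are kept.
  - ticket 1 (Login fails): blocked_by=NULL -> NULL
  - ticket 2 (Bad redirect): blocked_by=NULL -> NULL
  - ticket 3 (Memory leak): blocked_by=NULL -> NULL
  - ticket 4 (Stale cache): blocked_by=2 -> Bad redirect
  - ticket 5 (Missing icon): blocked_by=1 -> Login fails
  - ticket 6 (Broken link): blocked_by=1 -> Login fails
  - ticket 7 (Null pointer): blocked_by=6 -> Broken link
  - ticket 8 (Slow page load): blocked_by=6 -> Broken link

SQL:
SELECT a.title AS item, b.title AS blocked_by
FROM tickets a
LEFT JOIN tickets b ON a.blocked_by = b.id

Result:
item           | blocked_by  
---------------+-------------
Login fails    | NULL        
Bad redirect   | NULL        
Memory leak    | NULL        
Stale cache    | Bad redirect
Missing icon   | Login fails 
Broken link    | Login fails 
Null pointer   | Broken link 
Slow page load | Broken link 


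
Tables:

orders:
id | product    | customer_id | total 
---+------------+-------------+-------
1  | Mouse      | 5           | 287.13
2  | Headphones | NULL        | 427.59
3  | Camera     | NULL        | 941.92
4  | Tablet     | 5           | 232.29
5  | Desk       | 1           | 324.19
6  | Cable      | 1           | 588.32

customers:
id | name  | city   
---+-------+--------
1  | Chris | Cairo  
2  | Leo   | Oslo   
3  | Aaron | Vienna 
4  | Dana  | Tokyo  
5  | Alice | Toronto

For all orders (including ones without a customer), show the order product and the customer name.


LEFT JOIN keeps every row from orders (the left table); where customer_id has no match in customers, the customer columns become NULL. Walk through each order:
  - order 1 (Mouse): customer_id=5 -> matches Alice
  - order 2 (Headphones): customer_id=NULL, no match -> kept with NULL
  - order 3 (Camera): customer_id=NULL, no match -> kept with NULL
  - order 4 (Tablet): customer_id=5 -> matches Alice
  - order 5 (Desk): customer_id=1 -> matches Chris
  - order 6 (Cable): customer_id=1 -> matches Chris
All 6 rows appear; 2 have NULL customer.

SQL:
SELECT a.product, b.name AS customer
FROM orders a
LEFT JOIN customers b ON a.customer_id = b.id

Result:
product    | customer
-----------+---------
Mouse      | Alice   
Headphones | NULL    
Camera     | NULL    
Tablet     | Alice   
Desk       | Chris   
Cable      | Chris   


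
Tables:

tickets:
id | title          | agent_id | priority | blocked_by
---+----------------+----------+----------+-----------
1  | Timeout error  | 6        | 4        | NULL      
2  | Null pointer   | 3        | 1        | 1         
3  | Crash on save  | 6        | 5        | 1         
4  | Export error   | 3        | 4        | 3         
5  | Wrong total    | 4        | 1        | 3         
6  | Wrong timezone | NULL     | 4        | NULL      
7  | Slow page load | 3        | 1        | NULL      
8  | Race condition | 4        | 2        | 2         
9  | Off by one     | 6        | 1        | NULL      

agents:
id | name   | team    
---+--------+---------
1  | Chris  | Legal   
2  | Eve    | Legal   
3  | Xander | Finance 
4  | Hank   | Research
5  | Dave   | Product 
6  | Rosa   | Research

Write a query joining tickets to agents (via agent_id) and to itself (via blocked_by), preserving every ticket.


Two LEFT JOINs from the same base table tickets: one to agents via agent_id, one to tickets itself via blocked_by. Both are LEFT so every ticket is preserved.
Match against agents:
  - ticket 1 (Timeout error): agent_id=6 -> matches Rosa
  - ticket 2 (Null pointer): agent_id=3 -> matches Xander
  - ticket 3 (Crash on save): agent_id=6 -> matches Rosa
  - ticket 4 (Export error): agent_id=3 -> matches Xander
  - ticket 5 (Wrong total): agent_id=4 -> matches Hank
  - ticket 6 (Wrong timezone): agent_id=NULL, no match -> kept with NULL
  - ticket 7 (Slow page load): agent_id=3 -> matches Xander
  - ticket 8 (Race condition): agent_id=4 -> matches Hank
  - ticket 9 (Off by one): agent_id=6 -> matches Rosa
Match against tickets (self):
  - ticket 1 (Timeout error): blocked_by=NULL -> NULL
  - ticket 2 (Null pointer): blocked_by=1 -> Timeout error
  - ticket 3 (Crash on save): blocked_by=1 -> Timeout error
  - ticket 4 (Export error): blocked_by=3 -> Crash on save
  - ticket 5 (Wrong total): blocked_by=3 -> Crash on save
  - ticket 6 (Wrong timezone): blocked_by=NULL -> NULL
  - ticket 7 (Slow page load): blocked_by=NULL -> NULL
  - ticket 8 (Race condition): blocked_by=2 -> Null pointer
  - ticket 9 (Off by one): blocked_by=NULL -> NULL

SQL:
SELECT a.title, b.name AS agent, c.title AS blocked_by
FROM tickets a
LEFT JOIN agents b ON a.agent_id = b.id
LEFT JOIN tickets c ON a.blocked_by = c.id

Result:
title          | agent  | blocked_by   
---------------+--------+--------------
Timeout error  | Rosa   | NULL         
Null pointer   | Xander | Timeout error
Crash on save  | Rosa   | Timeout error
Export error   | Xander | Crash on save
Wrong total    | Hank   | Crash on save
Wrong timezone | NULL   | NULL         
Slow page load | Xander | NULL         
Race condition | Hank   | Null pointer 
Off by one     | Rosa   | NULL         


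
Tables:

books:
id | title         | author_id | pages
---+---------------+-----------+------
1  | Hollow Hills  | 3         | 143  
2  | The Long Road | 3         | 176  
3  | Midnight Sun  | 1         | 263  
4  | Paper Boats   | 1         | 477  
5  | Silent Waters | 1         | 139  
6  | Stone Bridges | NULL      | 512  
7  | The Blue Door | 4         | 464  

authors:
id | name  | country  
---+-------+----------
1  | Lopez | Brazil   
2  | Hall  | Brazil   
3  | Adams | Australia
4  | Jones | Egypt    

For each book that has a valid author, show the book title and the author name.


INNER JOIN keeps only books rows whose author_id matches an id in authors. Walk through each book:
  - book 1 (Hollow Hills): author_id=3 -> matches Adams
  - book 2 (The Long Road): author_id=3 -> matches Adams
  - book 3 (Midnight Sun): author_id=1 -> matches Lopez
  - book 4 (Paper Boats): author_id=1 -> matches Lopez
  - book 5 (Silent Waters): author_id=1 -> matches Lopez
  - book 6 (Stone Bridges): author_id=NULL, no match -> dropped
  - book 7 (The Blue Door): author_id=4 -> matches Jones
So 1 of 7 rows is dropped.

SQL:
SELECT a.title, b.name AS author
FROM books a
INNER JOIN authors b ON a.author_id = b.id

Result:
title         | author
--------------+-------
Hollow Hills  | Adams 
The Long Road | Adams 
Midnight Sun  | Lopez 
Paper Boats   | Lopez 
Silent Waters | Lopez 
The Blue Door | Jones 


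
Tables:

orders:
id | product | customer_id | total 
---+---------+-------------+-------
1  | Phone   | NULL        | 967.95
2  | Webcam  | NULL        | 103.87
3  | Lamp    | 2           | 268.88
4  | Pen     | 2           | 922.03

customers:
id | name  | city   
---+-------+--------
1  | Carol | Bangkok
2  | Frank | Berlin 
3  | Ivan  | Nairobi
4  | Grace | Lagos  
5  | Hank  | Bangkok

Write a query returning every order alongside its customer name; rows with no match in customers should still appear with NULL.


LEFT JOIN keeps every row from orders (the left table); where customer_id has no match in customers, the customer columns become NULL. Walk through each order:
  - order 1 (Phone): customer_id=NULL, no match -> kept with NULL
  - order 2 (Webcam): customer_id=NULL, no match -> kept with NULL
  - order 3 (Lamp): customer_id=2 -> matches Frank
  - order 4 (Pen): customer_id=2 -> matches Frank
All 4 rows appear; 2 have NULL customer.

SQL:
SELECT a.product, b.name AS customer
FROM orders a
LEFT JOIN customers b ON a.customer_id = b.id

Result:
product | customer
--------+---------
Phone   | NULL    
Webcam  | NULL    
Lamp    | Frank   
Pen     | Frank   


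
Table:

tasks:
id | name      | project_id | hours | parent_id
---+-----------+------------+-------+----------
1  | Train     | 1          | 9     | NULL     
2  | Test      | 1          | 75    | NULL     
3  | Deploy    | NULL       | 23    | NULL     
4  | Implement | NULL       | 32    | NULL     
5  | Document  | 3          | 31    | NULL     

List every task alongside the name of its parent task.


This is a self-join: tasks is joined to a second copy of itself, matching each row's parent_id to another row's id. Use LEFT JOIN so rows with parent_id=NULL are kept.
  - task 1 (Train): parent_id=NULL -> NULL
  - task 2 (Test): parent_id=NULL -> NULL
  - task 3 (Deploy): parent_id=NULL -> NULL
  - task 4 (Implement): parent_id=NULL -> NULL
  - task 5 (Document): parent_id=NULL -> NULL

SQL:
SELECT a.name AS item, b.name AS parent
FROM tasks a
LEFT JOIN tasks b ON a.parent_id = b.id

Result:
item      | parent
----------+-------
Train     | NULL  
Test      | NULL  
Deploy    | NULL  
Implement | NULL  
Document  | NULL  


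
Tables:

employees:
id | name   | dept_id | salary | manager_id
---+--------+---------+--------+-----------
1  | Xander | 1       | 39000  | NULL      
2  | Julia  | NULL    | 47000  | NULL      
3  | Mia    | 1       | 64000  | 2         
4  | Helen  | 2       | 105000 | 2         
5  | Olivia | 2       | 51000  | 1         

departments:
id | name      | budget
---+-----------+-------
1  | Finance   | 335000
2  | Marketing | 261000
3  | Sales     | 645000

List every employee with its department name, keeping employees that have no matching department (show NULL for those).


LEFT JOIN keeps every row from employees (the left table); where dept_id has no match in departments, the department columns become NULL. Walk through each employee:
  - employee 1 (Xander): dept_id=1 -> matches Finance
  - employee 2 (Julia): dept_id=NULL, no match -> kept with NULL
  - employee 3 (Mia): dept_id=1 -> matches Finance
  - employee 4 (Helen): dept_id=2 -> matches Marketing
  - employee 5 (Olivia): dept_id=2 -> matches Marketing
All 5 rows appear; 1 has NULL department.

SQL:
SELECT a.name, b.name AS department
FROM employees a
LEFT JOIN departments b ON a.dept_id = b.id

Result:
name   | department
-------+-----------
Xander | Finance   
Julia  | NULL      
Mia    | Finance   
Helen  | Marketing 
Olivia | Marketing 


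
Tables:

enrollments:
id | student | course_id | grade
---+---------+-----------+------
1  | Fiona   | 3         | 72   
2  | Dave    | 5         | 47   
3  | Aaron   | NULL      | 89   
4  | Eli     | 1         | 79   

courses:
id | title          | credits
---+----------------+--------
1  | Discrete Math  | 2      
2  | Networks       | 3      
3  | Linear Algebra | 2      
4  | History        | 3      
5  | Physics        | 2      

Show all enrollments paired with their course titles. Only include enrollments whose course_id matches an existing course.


INNER JOIN keeps only enrollments rows whose course_id matches an id in courses. Walk through each enrollment:
  - enrollment 1 (Fiona): course_id=3 -> matches Linear Algebra
  - enrollment 2 (Dave): course_id=5 -> matches Physics
  - enrollment 3 (Aaron): course_id=NULL, no match -> dropped
  - enrollment 4 (Eli): course_id=1 -> matches Discrete Math
So 1 of 4 rows is dropped.

SQL:
SELECT a.student, b.title AS course
FROM enrollments a
INNER JOIN courses b ON a.course_id = b.id

Result:
student | course        
--------+---------------
Fiona   | Linear Algebra
Dave    | Physics       
Eli     | Discrete Math 


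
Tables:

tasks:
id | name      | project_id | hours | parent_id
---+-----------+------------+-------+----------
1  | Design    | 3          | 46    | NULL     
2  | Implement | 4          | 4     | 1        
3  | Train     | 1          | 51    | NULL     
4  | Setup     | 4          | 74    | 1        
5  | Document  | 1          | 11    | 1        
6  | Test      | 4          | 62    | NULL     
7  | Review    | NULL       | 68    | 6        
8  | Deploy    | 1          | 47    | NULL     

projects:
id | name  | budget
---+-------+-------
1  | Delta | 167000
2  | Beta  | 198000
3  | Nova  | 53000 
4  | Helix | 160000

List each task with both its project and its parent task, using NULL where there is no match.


Two LEFT JOINs from the same base table tasks: one to projects via project_id, one to tasks itself via parent_id. Both are LEFT so every task is preserved.
Match against projects:
  - task 1 (Design): project_id=3 -> matches Nova
  - task 2 (Implement): project_id=4 -> matches Helix
  - task 3 (Train): project_id=1 -> matches Delta
  - task 4 (Setup): project_id=4 -> matches Helix
  - task 5 (Document): project_id=1 -> matches Delta
  - task 6 (Test): project_id=4 -> matches Helix
  - task 7 (Review): project_id=NULL, no match -> kept with NULL
  - task 8 (Deploy): project_id=1 -> matches Delta
Match against tasks (self):
  - task 1 (Design): parent_id=NULL -> NULL
  - task 2 (Implement): parent_id=1 -> Design
  - task 3 (Train): parent_id=NULL -> NULL
  - task 4 (Setup): parent_id=1 -> Design
  - task 5 (Document): parent_id=1 -> Design
  - task 6 (Test): parent_id=NULL -> NULL
  - task 7 (Review): parent_id=6 -> Test
  - task 8 (Deploy): parent_id=NULL -> NULL

SQL:
SELECT a.name, b.name AS project, c.name AS parent
FROM tasks a
LEFT JOIN projects b ON a.project_id = b.id
LEFT JOIN tasks c ON a.parent_id = c.id

Result:
name      | project | parent
----------+---------+-------
Design    | Nova    | NULL  
Implement | Helix   | Design
Train     | Delta   | NULL  
Setup     | Helix   | Design
Document  | Delta   | Design
Test      | Helix   | NULL  
Review    | NULL    | Test  
Deploy    | Delta   | NULL  


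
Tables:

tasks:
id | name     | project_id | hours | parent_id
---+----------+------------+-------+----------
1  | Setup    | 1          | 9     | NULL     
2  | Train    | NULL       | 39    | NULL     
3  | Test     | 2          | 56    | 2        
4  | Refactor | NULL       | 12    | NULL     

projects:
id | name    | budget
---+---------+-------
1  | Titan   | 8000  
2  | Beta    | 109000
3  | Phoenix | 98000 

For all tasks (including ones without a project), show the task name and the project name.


LEFT JOIN keeps every row from tasks (the left table); where project_id has no match in projects, the project columns become NULL. Walk through each task:
  - task 1 (Setup): project_id=1 -> matches Titan
  - task 2 (Train): project_id=NULL, no match -> kept with NULL
  - task 3 (Test): project_id=2 -> matches Beta
  - task 4 (Refactor): project_id=NULL, no match -> kept with NULL
All 4 rows appear; 2 have NULL project.

SQL:
SELECT a.name, b.name AS project
FROM tasks a
LEFT JOIN projects b ON a.project_id = b.id

Result:
name     | project
---------+--------
Setup    | Titan  
Train    | NULL   
Test     | Beta   
Refactor | NULL   


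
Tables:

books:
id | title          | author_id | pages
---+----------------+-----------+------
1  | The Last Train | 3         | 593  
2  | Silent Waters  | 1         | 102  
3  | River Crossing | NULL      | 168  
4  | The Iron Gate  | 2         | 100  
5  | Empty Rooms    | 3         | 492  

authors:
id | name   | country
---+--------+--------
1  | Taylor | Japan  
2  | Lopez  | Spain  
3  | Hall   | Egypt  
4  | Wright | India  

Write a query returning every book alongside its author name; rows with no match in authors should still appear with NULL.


LEFT JOIN keeps every row from books (the left table); where author_id has no match in authors, the author columns become NULL. Walk through each book:
  - book 1 (The Last Train): author_id=3 -> matches Hall
  - book 2 (Silent Waters): author_id=1 -> matches Taylor
  - book 3 (River Crossing): author_id=NULL, no match -> kept with NULL
  - book 4 (The Iron Gate): author_id=2 -> matches Lopez
  - book 5 (Empty Rooms): author_id=3 -> matches Hall
All 5 rows appear; 1 has NULL author.

SQL:
SELECT a.title, b.name AS author
FROM books a
LEFT JOIN authors b ON a.author_id = b.id

Result:
title          | author
---------------+-------
The Last Train | Hall  
Silent Waters  | Taylor
River Crossing | NULL  
The Iron Gate  | Lopez 
Empty Rooms    | Hall  


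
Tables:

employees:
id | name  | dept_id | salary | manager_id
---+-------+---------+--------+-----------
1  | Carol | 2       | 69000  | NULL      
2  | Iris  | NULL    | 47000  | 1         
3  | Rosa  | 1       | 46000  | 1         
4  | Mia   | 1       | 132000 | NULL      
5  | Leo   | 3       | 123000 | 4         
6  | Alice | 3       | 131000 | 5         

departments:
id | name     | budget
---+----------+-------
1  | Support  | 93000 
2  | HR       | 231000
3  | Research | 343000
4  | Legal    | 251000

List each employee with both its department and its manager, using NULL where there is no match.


Two LEFT JOINs from the same base table employees: one to departments via dept_id, one to employees itself via manager_id. Both are LEFT so every employee is preserved.
Match against departments:
  - employee 1 (Carol): dept_id=2 -> matches HR
  - employee 2 (Iris): dept_id=NULL, no match -> kept with NULL
  - employee 3 (Rosa): dept_id=1 -> matches Support
  - employee 4 (Mia): dept_id=1 -> matches Support
  - employee 5 (Leo): dept_id=3 -> matches Research
  - employee 6 (Alice): dept_id=3 -> matches Research
Match against employees (self):
  - employee 1 (Carol): manager_id=NULL -> NULL
  - employee 2 (Iris): manager_id=1 -> Carol
  - employee 3 (Rosa): manager_id=1 -> Carol
  - employee 4 (Mia): manager_id=NULL -> NULL
  - employee 5 (Leo): manager_id=4 -> Mia
  - employee 6 (Alice): manager_id=5 -> Leo

SQL:
SELECT a.name, b.name AS department, c.name AS manager
FROM employees a
LEFT JOIN departments b ON a.dept_id = b.id
LEFT JOIN employees c ON a.manager_id = c.id

Result:
name  | department | manager
------+------------+--------
Carol | HR         | NULL   
Iris  | NULL       | Carol  
Rosa  | Support    | Carol  
Mia   | Support    | NULL   
Leo   | Research   | Mia    
Alice | Research   | Leo    


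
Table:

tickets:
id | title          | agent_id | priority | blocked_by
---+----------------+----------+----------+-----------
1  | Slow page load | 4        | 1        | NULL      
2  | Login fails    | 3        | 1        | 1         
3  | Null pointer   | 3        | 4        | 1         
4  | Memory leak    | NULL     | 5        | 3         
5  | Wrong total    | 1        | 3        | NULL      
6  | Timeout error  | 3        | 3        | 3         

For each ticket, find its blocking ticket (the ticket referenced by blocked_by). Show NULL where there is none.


This is a self-join: tickets is joined to a second copy of itself, matching each row's blocked_by to another row's id. Use LEFT JOIN so rows with blocked_by=NULL are kept.
  - ticket 1 (Slow page load): blocked_by=NULL -> NULL
  - ticket 2 (Login fails): blocked_by=1 -> Slow page load
  - ticket 3 (Null pointer): blocked_by=1 -> Slow page load
  - ticket 4 (Memory leak): blocked_by=3 -> Null pointer
  - ticket 5 (Wrong total): blocked_by=NULL -> NULL
  - ticket 6 (Timeout error): blocked_by=3 -> Null pointer

SQL:
SELECT a.title AS item, b.title AS blocked_by
FROM tickets a
LEFT JOIN tickets b ON a.blocked_by = b.id

Result:
item           | blocked_by    
---------------+---------------
Slow page load | NULL          
Login fails    | Slow page load
Null pointer   | Slow page load
Memory leak    | Null pointer  
Wrong total    | NULL          
Timeout error  | Null pointer  


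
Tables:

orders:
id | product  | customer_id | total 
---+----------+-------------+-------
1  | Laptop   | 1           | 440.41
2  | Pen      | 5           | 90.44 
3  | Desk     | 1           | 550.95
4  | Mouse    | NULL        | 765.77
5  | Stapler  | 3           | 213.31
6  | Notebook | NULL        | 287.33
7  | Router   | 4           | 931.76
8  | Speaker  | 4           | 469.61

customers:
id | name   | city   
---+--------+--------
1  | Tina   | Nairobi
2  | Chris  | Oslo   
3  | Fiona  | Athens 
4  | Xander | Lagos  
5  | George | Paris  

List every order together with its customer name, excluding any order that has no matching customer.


INNER JOIN keeps only orders rows whose customer_id matches an id in customers. Walk through each order:
  - order 1 (Laptop): customer_id=1 -> matches Tina
  - order 2 (Pen): customer_id=5 -> matches George
  - order 3 (Desk): customer_id=1 -> matches Tina
  - order 4 (Mouse): customer_id=NULL, no match -> dropped
  - order 5 (Stapler): customer_id=3 -> matches Fiona
  - order 6 (Notebook): customer_id=NULL, no match -> dropped
  - order 7 (Router): customer_id=4 -> matches Xander
  - order 8 (Speaker): customer_id=4 -> matches Xander
So 2 of 8 rows are dropped.

SQL:
SELECT a.product, b.name AS customer
FROM orders a
INNER JOIN customers b ON a.customer_id = b.id

Result:
product | customer
--------+---------
Laptop  | Tina    
Pen     | George  
Desk    | Tina    
Stapler | Fiona   
Router  | Xander  
Speaker | Xander  


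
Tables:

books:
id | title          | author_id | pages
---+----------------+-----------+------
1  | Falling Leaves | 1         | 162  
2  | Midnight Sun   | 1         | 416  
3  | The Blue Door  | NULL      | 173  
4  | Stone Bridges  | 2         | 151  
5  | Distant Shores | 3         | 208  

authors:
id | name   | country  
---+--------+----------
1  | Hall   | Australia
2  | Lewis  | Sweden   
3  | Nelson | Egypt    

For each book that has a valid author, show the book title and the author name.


INNER JOIN keeps only books rows whose author_id matches an id in authors. Walk through each book:
  - book 1 (Falling Leaves): author_id=1 -> matches Hall
  - book 2 (Midnight Sun): author_id=1 -> matches Hall
  - book 3 (The Blue Door): author_id=NULL, no match -> dropped
  - book 4 (Stone Bridges): author_id=2 -> matches Lewis
  - book 5 (Distant Shores): author_id=3 -> matches Nelson
So 1 of 5 rows is dropped.

SQL:
SELECT a.title, b.name AS author
FROM books a
INNER JOIN authors b ON a.author_id = b.id

Result:
title          | author
---------------+-------
Falling Leaves | Hall  
Midnight Sun   | Hall  
Stone Bridges  | Lewis 
Distant Shores | Nelson


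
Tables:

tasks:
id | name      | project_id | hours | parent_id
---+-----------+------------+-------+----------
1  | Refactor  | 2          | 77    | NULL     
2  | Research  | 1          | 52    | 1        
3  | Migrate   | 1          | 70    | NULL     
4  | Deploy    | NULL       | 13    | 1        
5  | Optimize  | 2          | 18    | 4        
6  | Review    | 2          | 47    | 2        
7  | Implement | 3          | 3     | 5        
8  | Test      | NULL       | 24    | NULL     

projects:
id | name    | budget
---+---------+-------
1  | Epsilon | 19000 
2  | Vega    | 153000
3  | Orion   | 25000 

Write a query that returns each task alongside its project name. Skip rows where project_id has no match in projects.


INNER JOIN keeps only tasks rows whose project_id matches an id in projects. Walk through each task:
  - task 1 (Refactor): project_id=2 -> matches Vega
  - task 2 (Research): project_id=1 -> matches Epsilon
  - task 3 (Migrate): project_id=1 -> matches Epsilon
  - task 4 (Deploy): project_id=NULL, no match -> dropped
  - task 5 (Optimize): project_id=2 -> matches Vega
  - task 6 (Review): project_id=2 -> matches Vega
  - task 7 (Implement): project_id=3 -> matches Orion
  - task 8 (Test): project_id=NULL, no match -> dropped
So 2 of 8 rows are dropped.

SQL:
SELECT a.name, b.name AS project
FROM tasks a
INNER JOIN projects b ON a.project_id = b.id

Result:
name      | project
----------+--------
Refactor  | Vega   
Research  | Epsilon
Migrate   | Epsilon
Optimize  | Vega   
Review    | Vega   
Implement | Orion  


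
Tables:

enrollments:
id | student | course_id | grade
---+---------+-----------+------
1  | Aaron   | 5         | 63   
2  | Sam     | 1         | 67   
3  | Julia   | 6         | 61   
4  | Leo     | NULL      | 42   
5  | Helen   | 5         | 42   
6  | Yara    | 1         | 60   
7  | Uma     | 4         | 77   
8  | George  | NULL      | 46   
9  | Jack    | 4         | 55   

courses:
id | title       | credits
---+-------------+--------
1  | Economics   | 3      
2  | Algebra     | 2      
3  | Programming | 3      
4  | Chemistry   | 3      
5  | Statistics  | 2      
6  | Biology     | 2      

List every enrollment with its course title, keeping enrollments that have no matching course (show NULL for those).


LEFT JOIN keeps every row from enrollments (the left table); where course_id has no match in courses, the course columns become NULL. Walk through each enrollment:
  - enrollment 1 (Aaron): course_id=5 -> matches Statistics
  - enrollment 2 (Sam): course_id=1 -> matches Economics
  - enrollment 3 (Julia): course_id=6 -> matches Biology
  - enrollment 4 (Leo): course_id=NULL, no match -> kept with NULL
  - enrollment 5 (Helen): course_id=5 -> matches Statistics
  - enrollment 6 (Yara): course_id=1 -> matches Economics
  - enrollment 7 (Uma): course_id=4 -> matches Chemistry
  - enrollment 8 (George): course_id=NULL, no match -> kept with NULL
  - enrollment 9 (Jack): course_id=4 -> matches Chemistry
All 9 rows appear; 2 have NULL course.

SQL:
SELECT a.student, b.title AS course
FROM enrollments a
LEFT JOIN courses b ON a.course_id = b.id

Result:
student | course    
--------+-----------
Aaron   | Statistics
Sam     | Economics 
Julia   | Biology   
Leo     | NULL      
Helen   | Statistics
Yara    | Economics 
Uma     | Chemistry 
George  | NULL      
Jack    | Chemistry 


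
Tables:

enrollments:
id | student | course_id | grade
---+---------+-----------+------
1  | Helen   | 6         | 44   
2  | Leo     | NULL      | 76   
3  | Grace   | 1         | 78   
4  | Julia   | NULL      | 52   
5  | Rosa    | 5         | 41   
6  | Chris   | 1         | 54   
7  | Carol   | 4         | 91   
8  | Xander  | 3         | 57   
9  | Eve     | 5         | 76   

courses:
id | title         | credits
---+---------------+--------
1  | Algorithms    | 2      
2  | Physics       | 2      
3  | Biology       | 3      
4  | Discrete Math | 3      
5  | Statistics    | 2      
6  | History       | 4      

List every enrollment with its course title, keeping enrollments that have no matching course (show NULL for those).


LEFT JOIN keeps every row from enrollments (the left table); where course_id has no match in courses, the course columns become NULL. Walk through each enrollment:
  - enrollment 1 (Helen): course_id=6 -> matches History
  - enrollment 2 (Leo): course_id=NULL, no match -> kept with NULL
  - enrollment 3 (Grace): course_id=1 -> matches Algorithms
  - enrollment 4 (Julia): course_id=NULL, no match -> kept with NULL
  - enrollment 5 (Rosa): course_id=5 -> matches Statistics
  - enrollment 6 (Chris): course_id=1 -> matches Algorithms
  - enrollment 7 (Carol): course_id=4 -> matches Discrete Math
  - enrollment 8 (Xander): course_id=3 -> matches Biology
  - enrollment 9 (Eve): course_id=5 -> matches Statistics
All 9 rows appear; 2 have NULL course.

SQL:
SELECT a.student, b.title AS course
FROM enrollments a
LEFT JOIN courses b ON a.course_id = b.id

Result:
student | course       
--------+--------------
Helen   | History      
Leo     | NULL         
Grace   | Algorithms   
Julia   | NULL         
Rosa    | Statistics   
Chris   | Algorithms   
Carol   | Discrete Math
Xander  | Biology      
Eve     | Statistics   
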